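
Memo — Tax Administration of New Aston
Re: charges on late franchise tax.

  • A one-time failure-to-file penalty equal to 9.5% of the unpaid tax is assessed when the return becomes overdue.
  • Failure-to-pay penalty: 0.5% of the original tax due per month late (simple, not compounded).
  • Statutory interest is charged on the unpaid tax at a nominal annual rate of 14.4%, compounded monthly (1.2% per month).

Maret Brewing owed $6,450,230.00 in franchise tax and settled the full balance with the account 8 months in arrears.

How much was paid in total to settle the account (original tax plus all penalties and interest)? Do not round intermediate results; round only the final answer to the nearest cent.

Failure-to-file penalty: 9.5% × $6,450,230.00 = $612,771.85
Failure-to-pay penalty: 8 × 0.5% × $6,450,230.00 = $258,009.20
Interest: $6,450,230.00 × ((1 + 0.012)^8 − 1) = $6,450,230.00 × 0.1001302… = $645,863.0363…
Total = $6,450,230.00 + $870,781.0500 + $645,863.0363… = $7,966,874.09

$7,966,874.09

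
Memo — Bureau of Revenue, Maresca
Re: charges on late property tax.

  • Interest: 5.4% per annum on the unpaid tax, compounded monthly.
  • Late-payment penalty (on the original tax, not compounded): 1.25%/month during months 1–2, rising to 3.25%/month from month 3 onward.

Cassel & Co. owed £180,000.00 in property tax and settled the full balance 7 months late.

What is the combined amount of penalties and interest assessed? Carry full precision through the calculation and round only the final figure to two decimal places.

£39,497.12

Penalty, months 1–2: 2 × 1.25% × £180,000.00 = £4,500.00
Penalty, months 3–7: 5 × 3.25% × £180,000.00 = £29,250.00
Interest (5.4%/yr ÷ 12 = 0.45%/month): £180,000.00 × ((1 + 0.0045)^7 − 1) = £5,747.1217…
Penalties + interest = £33,750.0000 + £5,747.1217… = £39,497.12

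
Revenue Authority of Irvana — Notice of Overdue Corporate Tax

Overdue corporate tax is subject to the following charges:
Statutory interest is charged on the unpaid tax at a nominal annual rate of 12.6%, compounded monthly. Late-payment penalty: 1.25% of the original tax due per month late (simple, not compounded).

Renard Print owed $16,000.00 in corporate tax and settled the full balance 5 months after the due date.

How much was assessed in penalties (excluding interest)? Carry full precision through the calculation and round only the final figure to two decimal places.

$1,000.00

Late-payment penalty = 1.25% × $16,000.00 × 5 mo = $1,000.00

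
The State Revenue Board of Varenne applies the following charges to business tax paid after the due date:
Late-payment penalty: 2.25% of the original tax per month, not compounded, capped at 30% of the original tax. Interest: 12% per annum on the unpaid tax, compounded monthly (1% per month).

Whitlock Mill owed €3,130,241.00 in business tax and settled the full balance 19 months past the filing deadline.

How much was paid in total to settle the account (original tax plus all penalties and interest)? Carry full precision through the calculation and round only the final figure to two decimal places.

Penalty (uncapped): 19 × 2.25% × €3,130,241.00 = €1,338,178.03…; cap = 30% × €3,130,241.00 = €939,072.30 → penalty = €939,072.30
Interest: €3,130,241.00 × ((1 + 0.01)^19 − 1) = €3,130,241.00 × 0.2081090… = €651,431.1691…
Total = €3,130,241.00 + €939,072.3000 + €651,431.1691… = €4,720,744.47

€4,720,744.47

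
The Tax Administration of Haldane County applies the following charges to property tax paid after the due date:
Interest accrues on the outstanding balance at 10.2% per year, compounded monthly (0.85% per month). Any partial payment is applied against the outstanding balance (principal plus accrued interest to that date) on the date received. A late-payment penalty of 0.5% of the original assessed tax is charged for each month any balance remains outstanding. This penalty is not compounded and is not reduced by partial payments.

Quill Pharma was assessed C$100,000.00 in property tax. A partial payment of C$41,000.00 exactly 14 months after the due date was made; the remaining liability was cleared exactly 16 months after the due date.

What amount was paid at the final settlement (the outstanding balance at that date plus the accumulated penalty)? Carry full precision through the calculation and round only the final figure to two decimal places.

Balance at month 14: C$100,000.0000 × (1 + 0.0085)^14 = C$112,580.3607…
After C$41,000.00 payment: C$112,580.3607… − C$41,000.00 = C$71,580.3607…
Balance at month 16: C$71,580.3607… × (1 + 0.0085)^2 = C$72,802.3985…
Penalty: 16 × 0.5% × C$100,000.00 = C$8,000.00
Final settlement = outstanding balance + penalty = C$72,802.3985… + C$8,000.00 = C$80,802.40

C$80,802.40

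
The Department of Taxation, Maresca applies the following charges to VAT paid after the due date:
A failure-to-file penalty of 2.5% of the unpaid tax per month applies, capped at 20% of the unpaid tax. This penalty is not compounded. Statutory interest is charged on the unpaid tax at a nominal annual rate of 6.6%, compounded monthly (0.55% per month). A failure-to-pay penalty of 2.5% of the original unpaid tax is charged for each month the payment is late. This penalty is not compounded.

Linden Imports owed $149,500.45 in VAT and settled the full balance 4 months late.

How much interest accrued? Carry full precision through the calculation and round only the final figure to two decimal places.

Interest: $149,500.45 × ((1 + 0.0055)^4 − 1) = $149,500.45 × 0.0221822… = $3,316.2439…

$3,316.24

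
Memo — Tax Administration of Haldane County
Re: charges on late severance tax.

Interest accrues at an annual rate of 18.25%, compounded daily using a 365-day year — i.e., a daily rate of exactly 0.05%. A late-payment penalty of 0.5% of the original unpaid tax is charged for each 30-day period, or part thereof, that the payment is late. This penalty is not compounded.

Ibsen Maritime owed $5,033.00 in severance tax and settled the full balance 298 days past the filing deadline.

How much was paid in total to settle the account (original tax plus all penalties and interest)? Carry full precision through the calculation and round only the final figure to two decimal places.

$6,093.10

Penalty periods: ⌈298/30⌉ = 10; penalty = 10 × 0.5% × $5,033.00 = $251.65
Interest: $5,033.00 × ((1 + 0.0005)^298 − 1) = $5,033.00 × 0.16062977… = $808.4496…
Total = $5,033.00 + $251.6500 + $808.4496… = $6,093.10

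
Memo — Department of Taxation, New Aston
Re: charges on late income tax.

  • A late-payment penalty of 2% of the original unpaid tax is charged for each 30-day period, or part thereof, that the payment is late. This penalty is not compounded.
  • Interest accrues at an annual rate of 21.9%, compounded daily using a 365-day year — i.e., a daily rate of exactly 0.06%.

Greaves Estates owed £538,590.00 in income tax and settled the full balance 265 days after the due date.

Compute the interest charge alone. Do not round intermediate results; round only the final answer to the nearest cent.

£92,789.39

Interest: £538,590.00 × ((1 + 0.0006)^265 − 1) = £538,590.00 × 0.17228205… = £92,789.3892…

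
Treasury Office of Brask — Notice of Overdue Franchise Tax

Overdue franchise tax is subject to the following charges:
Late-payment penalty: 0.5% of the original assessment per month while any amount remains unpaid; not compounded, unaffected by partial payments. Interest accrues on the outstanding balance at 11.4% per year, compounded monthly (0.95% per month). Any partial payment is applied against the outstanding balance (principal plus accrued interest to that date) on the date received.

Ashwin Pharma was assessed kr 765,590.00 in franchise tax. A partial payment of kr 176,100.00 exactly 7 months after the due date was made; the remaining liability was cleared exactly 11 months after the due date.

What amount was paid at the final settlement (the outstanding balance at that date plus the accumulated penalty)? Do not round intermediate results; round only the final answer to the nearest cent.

Balance at month 7: kr 765,590.0000 × (1 + 0.0095)^7 = kr 817,975.9129…
After kr 176,100.00 payment: kr 817,975.9129… − kr 176,100.00 = kr 641,875.9129…
Balance at month 11: kr 641,875.9129… × (1 + 0.0095)^4 = kr 666,616.9799…
Penalty: 11 × 0.5% × kr 765,590.00 = kr 42,107.45
Final settlement = outstanding balance + penalty = kr 666,616.9799… + kr 42,107.45 = kr 708,724.43

kr 708,724.43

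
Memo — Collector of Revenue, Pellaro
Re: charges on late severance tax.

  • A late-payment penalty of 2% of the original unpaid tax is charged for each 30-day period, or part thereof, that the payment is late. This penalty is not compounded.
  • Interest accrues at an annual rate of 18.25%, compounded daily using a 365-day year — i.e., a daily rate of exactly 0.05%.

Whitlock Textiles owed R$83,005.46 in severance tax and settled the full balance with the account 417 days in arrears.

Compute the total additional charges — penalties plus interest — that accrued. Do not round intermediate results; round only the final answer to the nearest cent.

R$42,479.27

Penalty periods: ⌈417/30⌉ = 14; penalty = 14 × 2% × R$83,005.46 = R$23,241.53…
Interest: R$83,005.46 × ((1 + 0.0005)^417 − 1) = R$83,005.46 × 0.23176474… = R$19,237.7392…
Penalties + interest = R$23,241.5288 + R$19,237.7392… = R$42,479.27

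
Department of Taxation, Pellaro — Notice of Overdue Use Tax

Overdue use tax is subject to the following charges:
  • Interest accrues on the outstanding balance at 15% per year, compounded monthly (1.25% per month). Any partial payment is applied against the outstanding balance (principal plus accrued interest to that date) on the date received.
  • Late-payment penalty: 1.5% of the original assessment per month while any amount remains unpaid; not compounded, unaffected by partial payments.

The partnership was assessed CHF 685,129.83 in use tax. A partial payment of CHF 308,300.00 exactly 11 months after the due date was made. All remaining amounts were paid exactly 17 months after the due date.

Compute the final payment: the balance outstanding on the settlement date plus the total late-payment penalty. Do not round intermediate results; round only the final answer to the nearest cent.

CHF 688,780.87

Balance at month 11: CHF 685,129.8300 × (1 + 0.0125)^11 = CHF 785,449.4276…
After CHF 308,300.00 payment: CHF 785,449.4276… − CHF 308,300.00 = CHF 477,149.4276…
Balance at month 17: CHF 477,149.4276… × (1 + 0.0125)^6 = CHF 514,072.7679…
Penalty: 17 × 1.5% × CHF 685,129.83 = CHF 174,708.11…
Final settlement = outstanding balance + penalty = CHF 514,072.7679… + CHF 174,708.11… = CHF 688,780.87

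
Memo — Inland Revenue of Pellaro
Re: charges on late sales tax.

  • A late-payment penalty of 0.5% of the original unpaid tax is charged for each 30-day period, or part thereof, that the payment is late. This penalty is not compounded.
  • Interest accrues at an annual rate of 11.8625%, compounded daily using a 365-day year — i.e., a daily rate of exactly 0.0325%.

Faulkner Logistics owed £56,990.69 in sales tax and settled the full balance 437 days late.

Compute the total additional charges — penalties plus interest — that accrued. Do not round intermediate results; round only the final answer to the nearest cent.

Penalty periods: ⌈437/30⌉ = 15; penalty = 15 × 0.5% × £56,990.69 = £4,274.30…
Interest: £56,990.69 × ((1 + 0.000325)^437 − 1) = £56,990.69 × 0.15257887… = £8,695.5750…
Penalties + interest = £4,274.3018… + £8,695.5750… = £12,969.88

£12,969.88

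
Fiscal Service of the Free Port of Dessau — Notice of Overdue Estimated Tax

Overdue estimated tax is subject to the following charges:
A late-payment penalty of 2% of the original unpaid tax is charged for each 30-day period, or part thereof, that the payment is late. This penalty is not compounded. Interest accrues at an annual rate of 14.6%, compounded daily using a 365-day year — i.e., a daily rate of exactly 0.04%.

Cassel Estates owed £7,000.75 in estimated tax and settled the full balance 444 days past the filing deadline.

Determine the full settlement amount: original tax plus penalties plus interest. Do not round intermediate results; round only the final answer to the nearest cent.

£10,461.26

Penalty periods: ⌈444/30⌉ = 15; penalty = 15 × 2% × £7,000.75 = £2,100.23…
Interest: £7,000.75 × ((1 + 0.0004)^444 − 1) = £7,000.75 × 0.19430508… = £1,360.2813…
Total = £7,000.75 + £2,100.2250 + £1,360.2813… = £10,461.26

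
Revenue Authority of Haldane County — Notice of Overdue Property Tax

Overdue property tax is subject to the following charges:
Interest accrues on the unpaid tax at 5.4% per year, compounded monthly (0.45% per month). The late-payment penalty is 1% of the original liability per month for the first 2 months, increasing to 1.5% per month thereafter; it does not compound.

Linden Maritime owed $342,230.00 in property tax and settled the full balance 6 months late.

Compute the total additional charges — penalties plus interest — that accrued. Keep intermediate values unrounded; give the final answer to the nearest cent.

Penalty, months 1–2: 2 × 1% × $342,230.00 = $6,844.60
Penalty, months 3–6: 4 × 1.5% × $342,230.00 = $20,533.80
Interest: $342,230.00 × ((1 + 0.0045)^6 − 1) = $342,230.00 × 0.0273056… = $9,344.7882…
Penalties + interest = $27,378.4000 + $9,344.7882… = $36,723.19

$36,723.19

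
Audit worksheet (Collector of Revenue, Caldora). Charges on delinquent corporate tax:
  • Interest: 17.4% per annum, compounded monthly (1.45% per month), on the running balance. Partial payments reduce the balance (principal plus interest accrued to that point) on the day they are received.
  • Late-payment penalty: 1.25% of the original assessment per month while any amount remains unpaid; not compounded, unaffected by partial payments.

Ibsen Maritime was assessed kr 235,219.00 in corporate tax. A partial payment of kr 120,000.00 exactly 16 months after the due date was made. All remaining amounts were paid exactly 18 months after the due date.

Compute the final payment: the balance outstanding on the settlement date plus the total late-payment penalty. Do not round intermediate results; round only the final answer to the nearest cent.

kr 234,215.09

Balance at month 16: kr 235,219.0000 × (1 + 0.0145)^16 = kr 296,145.5569…
After kr 120,000.00 payment: kr 296,145.5569… − kr 120,000.00 = kr 176,145.5569…
Balance at month 18: kr 176,145.5569… × (1 + 0.0145)^2 = kr 181,290.8126…
Penalty: 18 × 1.25% × kr 235,219.00 = kr 52,924.28…
Final settlement = outstanding balance + penalty = kr 181,290.8126… + kr 52,924.28… = kr 234,215.09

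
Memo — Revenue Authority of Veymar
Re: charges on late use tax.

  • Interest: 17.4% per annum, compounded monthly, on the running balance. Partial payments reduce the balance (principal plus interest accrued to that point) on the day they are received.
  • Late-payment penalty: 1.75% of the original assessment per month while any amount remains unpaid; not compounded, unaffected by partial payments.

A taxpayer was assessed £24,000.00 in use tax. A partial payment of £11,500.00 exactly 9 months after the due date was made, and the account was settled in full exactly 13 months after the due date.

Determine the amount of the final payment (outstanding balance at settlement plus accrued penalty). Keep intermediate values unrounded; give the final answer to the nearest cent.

£22,217.64

Monthly rate = 17.4% ÷ 12 = 1.45%
Balance at month 9: £24,000.0000 × (1 + 0.0145)^9 = £27,319.9377…
After £11,500.00 payment: £27,319.9377… − £11,500.00 = £15,819.9377…
Balance at month 13: £15,819.9377… × (1 + 0.0145)^4 = £16,757.6445…
Penalty: 13 × 1.75% × £24,000.00 = £5,460.00
Final settlement = outstanding balance + penalty = £16,757.6445… + £5,460.00 = £22,217.64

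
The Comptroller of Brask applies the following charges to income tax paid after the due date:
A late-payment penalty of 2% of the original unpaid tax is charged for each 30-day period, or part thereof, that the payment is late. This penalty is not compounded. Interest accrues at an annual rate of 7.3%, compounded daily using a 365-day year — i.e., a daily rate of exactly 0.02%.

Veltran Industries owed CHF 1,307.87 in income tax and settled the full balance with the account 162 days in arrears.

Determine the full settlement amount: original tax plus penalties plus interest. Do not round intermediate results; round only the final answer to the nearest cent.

CHF 1,507.88

Penalty periods: ⌈162/30⌉ = 6; penalty = 6 × 2% × CHF 1,307.87 = CHF 156.94…
Interest: CHF 1,307.87 × ((1 + 0.0002)^162 − 1) = CHF 1,307.87 × 0.03292725… = CHF 43.0646…
Total = CHF 1,307.87 + CHF 156.9444 + CHF 43.0646… = CHF 1,507.88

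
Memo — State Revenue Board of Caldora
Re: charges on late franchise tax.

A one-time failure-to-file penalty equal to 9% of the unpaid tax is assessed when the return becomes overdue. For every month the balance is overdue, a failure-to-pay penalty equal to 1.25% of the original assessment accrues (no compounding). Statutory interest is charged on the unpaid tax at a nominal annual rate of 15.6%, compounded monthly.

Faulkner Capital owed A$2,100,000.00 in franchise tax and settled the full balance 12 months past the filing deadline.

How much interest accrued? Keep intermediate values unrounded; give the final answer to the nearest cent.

Interest (15.6%/yr ÷ 12 = 1.3%/month): A$2,100,000.00 × ((1 + 0.013)^12 − 1) = A$352,068.7302…

A$352,068.73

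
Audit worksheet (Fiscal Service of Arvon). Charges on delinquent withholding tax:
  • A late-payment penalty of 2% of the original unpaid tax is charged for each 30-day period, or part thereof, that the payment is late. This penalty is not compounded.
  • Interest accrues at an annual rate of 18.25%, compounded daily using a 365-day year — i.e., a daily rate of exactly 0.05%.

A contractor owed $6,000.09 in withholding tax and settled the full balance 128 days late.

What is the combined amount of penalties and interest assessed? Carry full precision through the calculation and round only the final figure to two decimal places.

Penalty periods: ⌈128/30⌉ = 5; penalty = 5 × 2% × $6,000.09 = $600.01…
Interest: $6,000.09 × ((1 + 0.0005)^128 − 1) = $6,000.09 × 0.06607535… = $396.4580…
Penalties + interest = $600.0090 + $396.4580… = $996.47

$996.47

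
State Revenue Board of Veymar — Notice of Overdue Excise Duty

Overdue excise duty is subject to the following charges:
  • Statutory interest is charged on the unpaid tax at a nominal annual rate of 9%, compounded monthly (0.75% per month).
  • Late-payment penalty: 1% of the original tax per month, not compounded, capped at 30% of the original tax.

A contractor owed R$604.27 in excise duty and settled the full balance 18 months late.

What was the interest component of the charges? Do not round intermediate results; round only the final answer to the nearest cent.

Interest: R$604.27 × ((1 + 0.0075)^18 − 1) = R$604.27 × 0.1439604… = R$86.9909…

R$86.99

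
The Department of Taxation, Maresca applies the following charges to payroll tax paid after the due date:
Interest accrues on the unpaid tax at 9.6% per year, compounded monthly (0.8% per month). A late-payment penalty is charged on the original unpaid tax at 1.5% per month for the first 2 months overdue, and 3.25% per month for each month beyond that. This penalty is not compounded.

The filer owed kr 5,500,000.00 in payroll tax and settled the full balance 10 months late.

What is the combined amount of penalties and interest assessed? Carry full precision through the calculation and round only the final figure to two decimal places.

kr 2,051,182.70

Penalty, months 1–2: 2 × 1.5% × kr 5,500,000.00 = kr 165,000.00
Penalty, months 3–10: 8 × 3.25% × kr 5,500,000.00 = kr 1,430,000.00
Interest: kr 5,500,000.00 × ((1 + 0.008)^10 − 1) = kr 5,500,000.00 × 0.0829423… = kr 456,182.6966…
Penalties + interest = kr 1,595,000.0000 + kr 456,182.6966… = kr 2,051,182.70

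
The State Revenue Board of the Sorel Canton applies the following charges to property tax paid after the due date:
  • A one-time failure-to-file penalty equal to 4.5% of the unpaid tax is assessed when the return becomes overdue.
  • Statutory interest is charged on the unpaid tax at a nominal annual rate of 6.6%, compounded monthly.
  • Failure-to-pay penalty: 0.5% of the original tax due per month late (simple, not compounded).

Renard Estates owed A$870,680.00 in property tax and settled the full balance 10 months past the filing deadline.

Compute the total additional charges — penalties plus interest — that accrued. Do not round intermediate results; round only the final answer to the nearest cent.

Failure-to-file penalty: 4.5% × A$870,680.00 = A$39,180.60
Failure-to-pay penalty = 0.5% × A$870,680.00 × 10 mo = A$43,534.00
Interest (6.6%/yr ÷ 12 = 0.55%/month): A$870,680.00 × ((1 + 0.0055)^10 − 1) = A$49,090.1647…
Penalties + interest = A$82,714.6000 + A$49,090.1647… = A$131,804.76

A$131,804.76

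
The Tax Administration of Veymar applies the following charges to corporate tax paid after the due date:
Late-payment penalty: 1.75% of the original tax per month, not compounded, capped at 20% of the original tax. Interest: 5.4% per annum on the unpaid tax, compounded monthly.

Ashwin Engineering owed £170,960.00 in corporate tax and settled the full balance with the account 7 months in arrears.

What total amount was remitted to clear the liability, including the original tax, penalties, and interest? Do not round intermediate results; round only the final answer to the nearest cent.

Penalty: 7 × 1.75% × £170,960.00 = £20,942.60 (below the 20% cap of £34,192.00)
Interest (5.4%/yr ÷ 12 = 0.45%/month): £170,960.00 × ((1 + 0.0045)^7 − 1) = £5,458.4885…
Total = £170,960.00 + £20,942.6000 + £5,458.4885… = £197,361.09

£197,361.09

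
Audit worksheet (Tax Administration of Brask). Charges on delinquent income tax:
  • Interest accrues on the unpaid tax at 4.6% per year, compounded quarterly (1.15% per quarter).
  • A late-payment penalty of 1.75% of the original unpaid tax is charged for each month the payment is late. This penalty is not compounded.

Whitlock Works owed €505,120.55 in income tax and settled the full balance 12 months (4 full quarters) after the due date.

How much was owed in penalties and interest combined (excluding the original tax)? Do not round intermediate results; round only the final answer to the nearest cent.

€129,714.76

Late-payment penalty = 1.75% × €505,120.55 × 12 mo = €106,075.32…
Interest: €505,120.55 × ((1 + 0.0115)^4 − 1) = €505,120.55 × 0.0467996… = €23,639.4402…
Penalties + interest = €106,075.3155 + €23,639.4402… = €129,714.76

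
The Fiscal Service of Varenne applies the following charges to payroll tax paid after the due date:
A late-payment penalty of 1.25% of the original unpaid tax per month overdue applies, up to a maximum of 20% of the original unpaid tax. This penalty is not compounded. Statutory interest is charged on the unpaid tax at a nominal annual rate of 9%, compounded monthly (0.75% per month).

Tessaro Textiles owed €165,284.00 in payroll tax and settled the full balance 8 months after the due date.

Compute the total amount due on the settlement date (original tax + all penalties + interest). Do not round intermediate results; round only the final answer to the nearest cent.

€191,993.70

Penalty: 8 × 1.25% × €165,284.00 = €16,528.40 (below the 20% cap of €33,056.80)
Interest: €165,284.00 × ((1 + 0.0075)^8 − 1) = €165,284.00 × 0.0615988… = €10,181.3040…
Total = €165,284.00 + €16,528.4000 + €10,181.3040… = €191,993.70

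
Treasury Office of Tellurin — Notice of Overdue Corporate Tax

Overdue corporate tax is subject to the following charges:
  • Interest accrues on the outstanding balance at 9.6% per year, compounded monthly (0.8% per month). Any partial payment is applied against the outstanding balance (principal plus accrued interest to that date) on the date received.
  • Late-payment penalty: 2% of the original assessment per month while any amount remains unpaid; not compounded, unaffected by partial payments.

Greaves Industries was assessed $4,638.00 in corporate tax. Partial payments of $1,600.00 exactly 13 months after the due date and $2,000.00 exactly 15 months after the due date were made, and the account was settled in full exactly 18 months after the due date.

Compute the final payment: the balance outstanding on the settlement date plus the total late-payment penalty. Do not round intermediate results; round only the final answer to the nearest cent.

$3,309.55

Balance at month 13: $4,638.0000 × (1 + 0.008)^13 = $5,144.1978…
After $1,600.00 payment: $5,144.1978… − $1,600.00 = $3,544.1978…
Balance at month 15: $3,544.1978… × (1 + 0.008)^2 = $3,601.1318…
After $2,000.00 payment: $3,601.1318… − $2,000.00 = $1,601.1318…
Balance at month 18: $1,601.1318… × (1 + 0.008)^3 = $1,639.8672…
Penalty: 18 × 2% × $4,638.00 = $1,669.68
Final settlement = outstanding balance + penalty = $1,639.8672… + $1,669.68 = $3,309.55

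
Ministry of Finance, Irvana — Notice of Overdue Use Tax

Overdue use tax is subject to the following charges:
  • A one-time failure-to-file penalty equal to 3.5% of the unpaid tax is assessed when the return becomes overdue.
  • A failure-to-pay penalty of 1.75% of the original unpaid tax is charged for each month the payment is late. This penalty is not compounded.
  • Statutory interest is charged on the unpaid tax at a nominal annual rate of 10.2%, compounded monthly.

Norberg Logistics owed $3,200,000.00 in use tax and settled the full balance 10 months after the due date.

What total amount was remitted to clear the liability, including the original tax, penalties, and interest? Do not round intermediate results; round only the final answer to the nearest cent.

Failure-to-file penalty: 3.5% × $3,200,000.00 = $112,000.00
Failure-to-pay penalty: 10 × 1.75% × $3,200,000.00 = $560,000.00
Interest (10.2%/yr ÷ 12 = 0.85%/month): $3,200,000.00 × ((1 + 0.0085)^10 − 1) = $282,643.3679…
Total = $3,200,000.00 + $672,000.0000 + $282,643.3679… = $4,154,643.37

$4,154,643.37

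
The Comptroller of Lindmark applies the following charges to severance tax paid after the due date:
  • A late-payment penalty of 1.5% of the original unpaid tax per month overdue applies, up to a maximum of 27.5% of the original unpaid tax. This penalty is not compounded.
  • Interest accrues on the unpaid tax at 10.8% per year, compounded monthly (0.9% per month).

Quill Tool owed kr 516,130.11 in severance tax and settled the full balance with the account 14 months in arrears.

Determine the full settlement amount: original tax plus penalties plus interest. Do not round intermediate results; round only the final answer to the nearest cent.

kr 693,494.63

Penalty: 14 × 1.5% × kr 516,130.11 = kr 108,387.32… (below the 27.5% cap of kr 141,935.78…)
Interest: kr 516,130.11 × ((1 + 0.009)^14 − 1) = kr 516,130.11 × 0.1336430… = kr 68,977.1987…
Total = kr 516,130.11 + kr 108,387.3231 + kr 68,977.1987… = kr 693,494.63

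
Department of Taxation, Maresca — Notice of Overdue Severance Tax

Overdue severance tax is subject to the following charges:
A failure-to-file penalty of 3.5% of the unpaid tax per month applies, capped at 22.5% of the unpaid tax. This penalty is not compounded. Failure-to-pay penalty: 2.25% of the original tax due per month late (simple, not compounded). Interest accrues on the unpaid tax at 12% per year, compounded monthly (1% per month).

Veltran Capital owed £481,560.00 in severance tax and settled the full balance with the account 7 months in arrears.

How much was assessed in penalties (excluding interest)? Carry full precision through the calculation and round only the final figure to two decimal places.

Failure-to-file: 7 × 3.5% × £481,560.00 = £117,982.20, capped at 22.5% × £481,560.00 = £108,351.00
Failure-to-pay penalty = 2.25% × £481,560.00 × 7 mo = £75,845.70
Total penalty = £108,351.00 + £75,845.70 = £184,196.70

£184,196.70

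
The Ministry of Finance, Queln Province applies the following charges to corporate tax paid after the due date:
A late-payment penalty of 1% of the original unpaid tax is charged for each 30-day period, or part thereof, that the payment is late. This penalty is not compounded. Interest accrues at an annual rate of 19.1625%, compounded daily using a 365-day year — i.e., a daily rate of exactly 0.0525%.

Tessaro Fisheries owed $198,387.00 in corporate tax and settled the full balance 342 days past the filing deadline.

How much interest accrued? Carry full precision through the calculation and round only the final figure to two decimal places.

$39,007.32

Interest: $198,387.00 × ((1 + 0.000525)^342 − 1) = $198,387.00 × 0.19662236… = $39,007.3193…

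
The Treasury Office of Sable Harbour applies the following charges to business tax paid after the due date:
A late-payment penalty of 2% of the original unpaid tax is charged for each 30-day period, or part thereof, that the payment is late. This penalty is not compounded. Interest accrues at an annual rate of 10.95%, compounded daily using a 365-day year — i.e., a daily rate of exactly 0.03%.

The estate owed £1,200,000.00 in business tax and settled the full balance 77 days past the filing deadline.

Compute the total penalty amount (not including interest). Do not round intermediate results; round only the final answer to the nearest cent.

Penalty periods: ⌈77/30⌉ = 3; penalty = 3 × 2% × £1,200,000.00 = £72,000.00

£72,000.00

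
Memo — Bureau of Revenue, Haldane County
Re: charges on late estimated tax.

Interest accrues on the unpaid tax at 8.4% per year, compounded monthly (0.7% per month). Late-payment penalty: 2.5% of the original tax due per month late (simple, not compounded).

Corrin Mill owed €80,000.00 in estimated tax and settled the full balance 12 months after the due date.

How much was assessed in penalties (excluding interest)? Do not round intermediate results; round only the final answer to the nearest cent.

Late-payment penalty: 12 × 2.5% × €80,000.00 = €24,000.00

€24,000.00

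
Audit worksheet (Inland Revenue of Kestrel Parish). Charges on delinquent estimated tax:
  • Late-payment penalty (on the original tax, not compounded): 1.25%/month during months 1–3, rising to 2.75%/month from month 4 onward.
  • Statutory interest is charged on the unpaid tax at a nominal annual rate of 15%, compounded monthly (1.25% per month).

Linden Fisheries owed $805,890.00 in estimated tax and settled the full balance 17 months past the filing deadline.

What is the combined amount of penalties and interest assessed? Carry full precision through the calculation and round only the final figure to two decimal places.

Penalty, months 1–3: 3 × 1.25% × $805,890.00 = $30,220.88…
Penalty, months 4–17: 14 × 2.75% × $805,890.00 = $310,267.65
Interest: $805,890.00 × ((1 + 0.0125)^17 − 1) = $805,890.00 × 0.2351382… = $189,495.4974…
Penalties + interest = $340,488.5250 + $189,495.4974… = $529,984.02

$529,984.02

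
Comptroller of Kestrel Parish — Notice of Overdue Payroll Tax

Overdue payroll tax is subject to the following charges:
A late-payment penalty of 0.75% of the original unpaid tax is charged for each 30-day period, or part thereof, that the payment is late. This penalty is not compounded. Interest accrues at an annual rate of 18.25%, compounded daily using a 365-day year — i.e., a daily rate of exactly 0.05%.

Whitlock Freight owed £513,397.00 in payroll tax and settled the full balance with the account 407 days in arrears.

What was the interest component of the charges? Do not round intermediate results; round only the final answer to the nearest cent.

£115,834.08

Interest: £513,397.00 × ((1 + 0.0005)^407 − 1) = £513,397.00 × 0.22562282… = £115,834.0806…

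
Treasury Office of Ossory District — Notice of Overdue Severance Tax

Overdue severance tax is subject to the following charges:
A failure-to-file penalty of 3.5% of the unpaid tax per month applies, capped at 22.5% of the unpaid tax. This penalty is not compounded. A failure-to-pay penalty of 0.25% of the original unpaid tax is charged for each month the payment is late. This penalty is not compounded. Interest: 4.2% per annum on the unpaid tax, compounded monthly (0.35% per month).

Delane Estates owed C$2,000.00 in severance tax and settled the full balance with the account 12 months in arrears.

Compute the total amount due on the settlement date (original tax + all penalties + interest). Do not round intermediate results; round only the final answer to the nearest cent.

Failure-to-file: 12 × 3.5% × C$2,000.00 = C$840.00, capped at 22.5% × C$2,000.00 = C$450.00
Failure-to-pay penalty: 12 × 0.25% × C$2,000.00 = C$60.00
Interest: C$2,000.00 × ((1 + 0.0035)^12 − 1) = C$2,000.00 × 0.0428180… = C$85.6360…
Total = C$2,000.00 + C$510.0000 + C$85.6360… = C$2,595.64

C$2,595.64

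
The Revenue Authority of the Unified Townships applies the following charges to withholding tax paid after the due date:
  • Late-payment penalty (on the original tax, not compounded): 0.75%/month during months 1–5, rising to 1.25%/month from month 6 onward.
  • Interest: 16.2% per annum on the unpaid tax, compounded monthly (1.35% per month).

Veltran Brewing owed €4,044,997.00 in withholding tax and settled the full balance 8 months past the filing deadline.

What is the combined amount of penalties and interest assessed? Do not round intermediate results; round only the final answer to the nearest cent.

€761,442.90

Penalty, months 1–5: 5 × 0.75% × €4,044,997.00 = €151,687.39…
Penalty, months 6–8: 3 × 1.25% × €4,044,997.00 = €151,687.39…
Interest: €4,044,997.00 × ((1 + 0.0135)^8 − 1) = €4,044,997.00 × 0.1132431… = €458,068.1265…
Penalties + interest = €303,374.7750 + €458,068.1265… = €761,442.90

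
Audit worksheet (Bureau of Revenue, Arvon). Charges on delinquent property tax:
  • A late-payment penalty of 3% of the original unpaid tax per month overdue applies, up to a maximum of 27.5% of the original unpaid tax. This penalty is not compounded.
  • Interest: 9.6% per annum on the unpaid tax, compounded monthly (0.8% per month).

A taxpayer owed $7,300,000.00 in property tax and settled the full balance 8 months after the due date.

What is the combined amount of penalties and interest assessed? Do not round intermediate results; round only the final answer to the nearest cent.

$2,232,493.01

Penalty: 8 × 3% × $7,300,000.00 = $1,752,000.00 (below the 27.5% cap of $2,007,500.00)
Interest: $7,300,000.00 × ((1 + 0.008)^8 − 1) = $7,300,000.00 × 0.0658210… = $480,493.0121…
Penalties + interest = $1,752,000.0000 + $480,493.0121… = $2,232,493.01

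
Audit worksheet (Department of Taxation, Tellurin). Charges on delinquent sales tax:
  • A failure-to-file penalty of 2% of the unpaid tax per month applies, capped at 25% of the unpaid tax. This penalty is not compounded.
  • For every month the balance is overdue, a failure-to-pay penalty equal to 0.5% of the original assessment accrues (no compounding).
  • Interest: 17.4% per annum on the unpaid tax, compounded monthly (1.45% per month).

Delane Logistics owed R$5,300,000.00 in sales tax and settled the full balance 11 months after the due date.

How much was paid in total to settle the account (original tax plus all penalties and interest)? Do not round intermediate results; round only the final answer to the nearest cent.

R$7,666,882.80

Failure-to-file: 11 × 2% × R$5,300,000.00 = R$1,166,000.00 (under the 25% cap)
Failure-to-pay penalty: 11 × 0.5% × R$5,300,000.00 = R$291,500.00
Interest: R$5,300,000.00 × ((1 + 0.0145)^11 − 1) = R$5,300,000.00 × 0.1715817… = R$909,382.8047…
Total = R$5,300,000.00 + R$1,457,500.0000 + R$909,382.8047… = R$7,666,882.80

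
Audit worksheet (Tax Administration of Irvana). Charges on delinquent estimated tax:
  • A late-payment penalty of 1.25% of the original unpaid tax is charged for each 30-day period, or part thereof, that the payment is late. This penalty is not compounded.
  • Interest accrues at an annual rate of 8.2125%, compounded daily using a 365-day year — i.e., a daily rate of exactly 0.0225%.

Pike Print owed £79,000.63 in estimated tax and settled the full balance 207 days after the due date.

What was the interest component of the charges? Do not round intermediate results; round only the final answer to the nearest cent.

£3,766.05

Interest: £79,000.63 × ((1 + 0.000225)^207 − 1) = £79,000.63 × 0.04767116… = £3,766.0519…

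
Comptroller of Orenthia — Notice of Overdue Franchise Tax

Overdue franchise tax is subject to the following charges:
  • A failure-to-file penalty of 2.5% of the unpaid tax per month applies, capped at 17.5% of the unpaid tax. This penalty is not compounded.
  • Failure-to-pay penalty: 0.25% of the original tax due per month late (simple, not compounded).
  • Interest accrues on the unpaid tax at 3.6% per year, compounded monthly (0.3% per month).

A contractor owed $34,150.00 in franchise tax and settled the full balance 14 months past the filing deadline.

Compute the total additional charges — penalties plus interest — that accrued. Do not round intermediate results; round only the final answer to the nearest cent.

Failure-to-file: 14 × 2.5% × $34,150.00 = $11,952.50, capped at 17.5% × $34,150.00 = $5,976.25
Failure-to-pay penalty: 14 × 0.25% × $34,150.00 = $1,195.25
Interest: $34,150.00 × ((1 + 0.003)^14 − 1) = $34,150.00 × 0.0428289… = $1,462.6073…
Penalties + interest = $7,171.5000 + $1,462.6073… = $8,634.11

$8,634.11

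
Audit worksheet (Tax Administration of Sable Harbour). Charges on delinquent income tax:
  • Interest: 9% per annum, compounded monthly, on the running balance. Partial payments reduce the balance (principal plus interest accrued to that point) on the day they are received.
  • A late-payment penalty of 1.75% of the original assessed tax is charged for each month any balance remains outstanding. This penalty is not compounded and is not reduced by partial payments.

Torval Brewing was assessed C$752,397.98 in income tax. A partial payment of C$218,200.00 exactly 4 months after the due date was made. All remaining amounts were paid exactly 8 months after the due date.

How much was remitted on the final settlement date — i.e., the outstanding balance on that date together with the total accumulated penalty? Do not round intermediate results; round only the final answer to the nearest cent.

C$679,260.53

Monthly rate = 9% ÷ 12 = 0.75%
Balance at month 4: C$752,397.9800 × (1 + 0.0075)^4 = C$775,225.1258…
After C$218,200.00 payment: C$775,225.1258… − C$218,200.00 = C$557,025.1258…
Balance at month 8: C$557,025.1258… × (1 + 0.0075)^4 = C$573,924.8173…
Penalty: 8 × 1.75% × C$752,397.98 = C$105,335.72…
Final settlement = outstanding balance + penalty = C$573,924.8173… + C$105,335.72… = C$679,260.53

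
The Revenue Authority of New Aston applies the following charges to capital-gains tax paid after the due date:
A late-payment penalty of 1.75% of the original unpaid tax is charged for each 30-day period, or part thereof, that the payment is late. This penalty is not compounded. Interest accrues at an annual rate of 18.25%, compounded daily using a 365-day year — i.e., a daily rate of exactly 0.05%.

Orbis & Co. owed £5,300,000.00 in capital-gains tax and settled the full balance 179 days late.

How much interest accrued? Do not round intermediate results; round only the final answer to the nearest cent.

£496,095.22

Interest: £5,300,000.00 × ((1 + 0.0005)^179 − 1) = £5,300,000.00 × 0.09360287… = £496,095.2207…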